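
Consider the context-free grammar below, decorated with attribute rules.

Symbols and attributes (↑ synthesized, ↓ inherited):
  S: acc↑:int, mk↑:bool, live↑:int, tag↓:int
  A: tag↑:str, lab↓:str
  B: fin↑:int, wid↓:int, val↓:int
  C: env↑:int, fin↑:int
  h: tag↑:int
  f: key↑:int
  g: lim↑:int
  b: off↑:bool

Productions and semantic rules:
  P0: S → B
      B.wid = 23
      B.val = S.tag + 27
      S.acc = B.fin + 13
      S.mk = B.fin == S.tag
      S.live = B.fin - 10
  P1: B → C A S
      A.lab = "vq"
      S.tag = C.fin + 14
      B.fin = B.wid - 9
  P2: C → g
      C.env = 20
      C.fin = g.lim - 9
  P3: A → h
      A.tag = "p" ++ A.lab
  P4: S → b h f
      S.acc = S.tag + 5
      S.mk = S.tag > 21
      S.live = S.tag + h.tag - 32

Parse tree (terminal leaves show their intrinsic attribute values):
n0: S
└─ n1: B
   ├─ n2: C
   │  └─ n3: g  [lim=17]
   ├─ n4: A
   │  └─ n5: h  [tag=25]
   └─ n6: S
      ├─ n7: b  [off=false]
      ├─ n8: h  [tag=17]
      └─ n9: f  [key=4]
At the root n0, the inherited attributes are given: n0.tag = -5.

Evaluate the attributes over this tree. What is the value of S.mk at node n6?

true

1. n0.tag = -5  [given at root]
2. n1.wid = 23  [23]
3. n1.val = 22  [S.tag + 27]
4. n3.lim = 17  [terminal]
5. n2.env = 20  [20]
6. n2.fin = 8  [g.lim - 9]
7. n4.lab = "vq"  ["vq"]
8. n5.tag = 25  [terminal]
9. n4.tag = "pvq"  ["p" ++ A.lab]
10. n6.tag = 22  [C.fin + 14]
11. n7.off = false  [terminal]
12. n8.tag = 17  [terminal]
13. n9.key = 4  [terminal]
14. n6.acc = 27  [S.tag + 5]
15. n6.mk = true  [S.tag > 21]
16. n6.live = 7  [S.tag + h.tag - 32]
17. n1.fin = 14  [B.wid - 9]
18. n0.acc = 27  [B.fin + 13]
19. n0.mk = false  [B.fin == S.tag]
20. n0.live = 4  [B.fin - 10]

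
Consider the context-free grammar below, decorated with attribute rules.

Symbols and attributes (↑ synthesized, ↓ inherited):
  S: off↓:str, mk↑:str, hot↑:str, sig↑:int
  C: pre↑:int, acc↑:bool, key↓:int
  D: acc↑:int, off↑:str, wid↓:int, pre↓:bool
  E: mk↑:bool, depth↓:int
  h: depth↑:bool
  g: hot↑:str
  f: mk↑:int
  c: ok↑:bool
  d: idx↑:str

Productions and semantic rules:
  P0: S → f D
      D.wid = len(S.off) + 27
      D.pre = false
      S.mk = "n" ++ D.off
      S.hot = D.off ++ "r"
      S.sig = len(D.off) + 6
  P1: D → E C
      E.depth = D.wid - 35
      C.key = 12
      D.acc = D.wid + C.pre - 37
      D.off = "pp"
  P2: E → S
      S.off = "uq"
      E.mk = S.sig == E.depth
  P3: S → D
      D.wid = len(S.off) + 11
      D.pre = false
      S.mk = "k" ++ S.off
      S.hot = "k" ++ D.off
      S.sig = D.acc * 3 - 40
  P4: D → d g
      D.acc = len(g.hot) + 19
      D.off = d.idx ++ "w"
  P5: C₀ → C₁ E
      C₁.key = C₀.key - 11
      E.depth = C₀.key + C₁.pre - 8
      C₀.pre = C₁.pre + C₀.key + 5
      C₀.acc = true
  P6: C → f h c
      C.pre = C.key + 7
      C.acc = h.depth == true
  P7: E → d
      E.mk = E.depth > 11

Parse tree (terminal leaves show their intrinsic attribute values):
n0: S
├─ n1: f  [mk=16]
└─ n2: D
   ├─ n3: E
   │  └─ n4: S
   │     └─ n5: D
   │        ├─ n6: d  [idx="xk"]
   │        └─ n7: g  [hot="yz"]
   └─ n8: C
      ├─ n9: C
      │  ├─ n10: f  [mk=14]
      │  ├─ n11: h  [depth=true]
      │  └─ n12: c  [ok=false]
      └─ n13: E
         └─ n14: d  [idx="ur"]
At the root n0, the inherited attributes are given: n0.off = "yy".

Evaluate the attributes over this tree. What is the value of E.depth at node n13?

12

1. n0.off = "yy"  [given at root]
2. n1.mk = 16  [terminal]
3. n2.wid = 29  [len(S.off) + 27]
4. n2.pre = false  [false]
5. n3.depth = -6  [D.wid - 35]
6. n4.off = "uq"  ["uq"]
7. n5.wid = 13  [len(S.off) + 11]
8. n5.pre = false  [false]
9. n6.idx = "xk"  [terminal]
10. n7.hot = "yz"  [terminal]
11. n5.acc = 21  [len(g.hot) + 19]
12. n5.off = "xkw"  [d.idx ++ "w"]
13. n4.mk = "kuq"  ["k" ++ S.off]
14. n4.hot = "kxkw"  ["k" ++ D.off]
15. n4.sig = 23  [D.acc * 3 - 40]
16. n3.mk = false  [S.sig == E.depth]
17. n8.key = 12  [12]
18. n9.key = 1  [C₀.key - 11]
19. n10.mk = 14  [terminal]
20. n11.depth = true  [terminal]
21. n12.ok = false  [terminal]
22. n9.pre = 8  [C.key + 7]
23. n9.acc = true  [h.depth == true]
24. n13.depth = 12  [C₀.key + C₁.pre - 8]
25. n14.idx = "ur"  [terminal]
26. n13.mk = true  [E.depth > 11]
27. n8.pre = 25  [C₁.pre + C₀.key + 5]
28. n8.acc = true  [true]
29. n2.acc = 17  [D.wid + C.pre - 37]
30. n2.off = "pp"  ["pp"]
31. n0.mk = "npp"  ["n" ++ D.off]
32. n0.hot = "ppr"  [D.off ++ "r"]
33. n0.sig = 8  [len(D.off) + 6]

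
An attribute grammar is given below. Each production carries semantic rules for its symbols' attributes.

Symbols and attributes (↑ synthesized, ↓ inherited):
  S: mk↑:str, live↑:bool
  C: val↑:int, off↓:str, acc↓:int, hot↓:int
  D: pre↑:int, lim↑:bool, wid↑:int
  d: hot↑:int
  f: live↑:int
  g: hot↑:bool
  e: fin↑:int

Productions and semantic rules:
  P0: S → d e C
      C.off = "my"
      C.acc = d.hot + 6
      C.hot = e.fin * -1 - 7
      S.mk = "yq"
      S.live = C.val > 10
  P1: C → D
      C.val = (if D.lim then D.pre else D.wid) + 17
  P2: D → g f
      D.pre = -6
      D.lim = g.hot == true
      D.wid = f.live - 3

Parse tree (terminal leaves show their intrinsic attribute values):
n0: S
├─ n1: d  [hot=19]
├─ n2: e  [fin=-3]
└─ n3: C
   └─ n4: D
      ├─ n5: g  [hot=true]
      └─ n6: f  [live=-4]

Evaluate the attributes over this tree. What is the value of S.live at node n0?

true

1. n1.hot = 19  [terminal]
2. n2.fin = -3  [terminal]
3. n3.off = "my"  ["my"]
4. n3.acc = 25  [d.hot + 6]
5. n3.hot = -4  [e.fin * -1 - 7]
6. n5.hot = true  [terminal]
7. n6.live = -4  [terminal]
8. n4.pre = -6  [-6]
9. n4.lim = true  [g.hot == true]
10. n4.wid = -7  [f.live - 3]
11. n3.val = 11  [(if D.lim then D.pre else D.wid) + 17]
12. n0.mk = "yq"  ["yq"]
13. n0.live = true  [C.val > 10]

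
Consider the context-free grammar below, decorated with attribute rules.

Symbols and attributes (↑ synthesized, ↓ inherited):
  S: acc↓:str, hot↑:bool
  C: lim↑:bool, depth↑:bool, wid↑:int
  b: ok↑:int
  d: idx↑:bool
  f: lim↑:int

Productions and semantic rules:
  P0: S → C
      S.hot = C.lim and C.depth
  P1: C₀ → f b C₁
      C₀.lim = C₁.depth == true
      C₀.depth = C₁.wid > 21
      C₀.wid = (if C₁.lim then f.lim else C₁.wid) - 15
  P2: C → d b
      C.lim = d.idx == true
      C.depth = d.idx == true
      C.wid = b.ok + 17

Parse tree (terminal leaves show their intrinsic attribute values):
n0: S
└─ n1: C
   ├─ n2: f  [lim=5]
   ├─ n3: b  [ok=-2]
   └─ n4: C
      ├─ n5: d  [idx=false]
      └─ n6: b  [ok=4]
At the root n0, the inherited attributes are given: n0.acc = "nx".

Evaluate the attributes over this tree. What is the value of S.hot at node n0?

false

1. n0.acc = "nx"  [given at root]
2. n2.lim = 5  [terminal]
3. n3.ok = -2  [terminal]
4. n5.idx = false  [terminal]
5. n6.ok = 4  [terminal]
6. n4.lim = false  [d.idx == true]
7. n4.depth = false  [d.idx == true]
8. n4.wid = 21  [b.ok + 17]
9. n1.lim = false  [C₁.depth == true]
10. n1.depth = false  [C₁.wid > 21]
11. n1.wid = 6  [(if C₁.lim then f.lim else C₁.wid) - 15]
12. n0.hot = false  [C.lim and C.depth]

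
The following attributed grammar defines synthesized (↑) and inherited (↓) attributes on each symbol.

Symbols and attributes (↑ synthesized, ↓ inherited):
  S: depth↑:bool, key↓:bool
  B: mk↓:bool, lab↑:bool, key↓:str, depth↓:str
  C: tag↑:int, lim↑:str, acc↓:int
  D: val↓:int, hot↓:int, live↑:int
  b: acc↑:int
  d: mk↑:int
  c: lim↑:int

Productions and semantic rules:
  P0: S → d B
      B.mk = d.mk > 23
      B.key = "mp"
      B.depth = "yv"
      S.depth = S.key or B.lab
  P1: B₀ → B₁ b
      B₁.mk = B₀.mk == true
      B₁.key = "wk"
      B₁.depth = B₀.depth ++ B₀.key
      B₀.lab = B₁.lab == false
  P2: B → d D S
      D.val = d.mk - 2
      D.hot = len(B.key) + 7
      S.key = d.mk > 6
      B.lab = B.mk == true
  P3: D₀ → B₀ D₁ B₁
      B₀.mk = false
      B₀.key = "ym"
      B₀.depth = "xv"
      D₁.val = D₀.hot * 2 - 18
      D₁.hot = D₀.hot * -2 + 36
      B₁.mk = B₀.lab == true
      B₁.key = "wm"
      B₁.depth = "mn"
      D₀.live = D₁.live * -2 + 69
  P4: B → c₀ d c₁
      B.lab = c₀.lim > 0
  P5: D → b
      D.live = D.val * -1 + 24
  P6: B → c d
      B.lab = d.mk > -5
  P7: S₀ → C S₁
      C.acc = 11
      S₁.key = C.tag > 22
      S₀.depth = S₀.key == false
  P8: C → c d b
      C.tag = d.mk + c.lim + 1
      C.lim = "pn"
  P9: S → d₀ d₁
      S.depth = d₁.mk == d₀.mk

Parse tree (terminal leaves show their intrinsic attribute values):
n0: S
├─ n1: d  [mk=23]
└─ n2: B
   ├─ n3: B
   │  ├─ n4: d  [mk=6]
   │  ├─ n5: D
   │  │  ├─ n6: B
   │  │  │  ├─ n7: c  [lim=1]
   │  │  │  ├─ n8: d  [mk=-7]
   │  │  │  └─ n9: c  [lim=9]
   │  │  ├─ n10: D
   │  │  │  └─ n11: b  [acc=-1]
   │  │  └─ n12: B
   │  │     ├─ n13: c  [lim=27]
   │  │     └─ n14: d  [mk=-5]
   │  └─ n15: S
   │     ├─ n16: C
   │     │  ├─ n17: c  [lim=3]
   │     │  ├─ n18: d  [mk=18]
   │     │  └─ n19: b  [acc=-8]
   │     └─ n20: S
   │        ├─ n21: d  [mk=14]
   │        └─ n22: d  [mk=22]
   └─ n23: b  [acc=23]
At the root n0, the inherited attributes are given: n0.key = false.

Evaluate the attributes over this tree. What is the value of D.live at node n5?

1. n0.key = false  [given at root]
2. n1.mk = 23  [terminal]
3. n2.mk = false  [d.mk > 23]
4. n2.key = "mp"  ["mp"]
5. n2.depth = "yv"  ["yv"]
6. n3.mk = false  [B₀.mk == true]
7. n3.key = "wk"  ["wk"]
8. n3.depth = "yvmp"  [B₀.depth ++ B₀.key]
9. n4.mk = 6  [terminal]
10. n5.val = 4  [d.mk - 2]
11. n5.hot = 9  [len(B.key) + 7]
12. n6.mk = false  [false]
13. n6.key = "ym"  ["ym"]
14. n6.depth = "xv"  ["xv"]
15. n7.lim = 1  [terminal]
16. n8.mk = -7  [terminal]
17. n9.lim = 9  [terminal]
18. n6.lab = true  [c₀.lim > 0]
19. n10.val = 0  [D₀.hot * 2 - 18]
20. n10.hot = 18  [D₀.hot * -2 + 36]
21. n11.acc = -1  [terminal]
22. n10.live = 24  [D.val * -1 + 24]
23. n12.mk = true  [B₀.lab == true]
24. n12.key = "wm"  ["wm"]
25. n12.depth = "mn"  ["mn"]
26. n13.lim = 27  [terminal]
27. n14.mk = -5  [terminal]
28. n12.lab = false  [d.mk > -5]
29. n5.live = 21  [D₁.live * -2 + 69]
30. n15.key = false  [d.mk > 6]
31. n16.acc = 11  [11]
32. n17.lim = 3  [terminal]
33. n18.mk = 18  [terminal]
34. n19.acc = -8  [terminal]
35. n16.tag = 22  [d.mk + c.lim + 1]
36. n16.lim = "pn"  ["pn"]
37. n20.key = false  [C.tag > 22]
38. n21.mk = 14  [terminal]
39. n22.mk = 22  [terminal]
40. n20.depth = false  [d₁.mk == d₀.mk]
41. n15.depth = true  [S₀.key == false]
42. n3.lab = false  [B.mk == true]
43. n23.acc = 23  [terminal]
44. n2.lab = true  [B₁.lab == false]
45. n0.depth = true  [S.key or B.lab]

21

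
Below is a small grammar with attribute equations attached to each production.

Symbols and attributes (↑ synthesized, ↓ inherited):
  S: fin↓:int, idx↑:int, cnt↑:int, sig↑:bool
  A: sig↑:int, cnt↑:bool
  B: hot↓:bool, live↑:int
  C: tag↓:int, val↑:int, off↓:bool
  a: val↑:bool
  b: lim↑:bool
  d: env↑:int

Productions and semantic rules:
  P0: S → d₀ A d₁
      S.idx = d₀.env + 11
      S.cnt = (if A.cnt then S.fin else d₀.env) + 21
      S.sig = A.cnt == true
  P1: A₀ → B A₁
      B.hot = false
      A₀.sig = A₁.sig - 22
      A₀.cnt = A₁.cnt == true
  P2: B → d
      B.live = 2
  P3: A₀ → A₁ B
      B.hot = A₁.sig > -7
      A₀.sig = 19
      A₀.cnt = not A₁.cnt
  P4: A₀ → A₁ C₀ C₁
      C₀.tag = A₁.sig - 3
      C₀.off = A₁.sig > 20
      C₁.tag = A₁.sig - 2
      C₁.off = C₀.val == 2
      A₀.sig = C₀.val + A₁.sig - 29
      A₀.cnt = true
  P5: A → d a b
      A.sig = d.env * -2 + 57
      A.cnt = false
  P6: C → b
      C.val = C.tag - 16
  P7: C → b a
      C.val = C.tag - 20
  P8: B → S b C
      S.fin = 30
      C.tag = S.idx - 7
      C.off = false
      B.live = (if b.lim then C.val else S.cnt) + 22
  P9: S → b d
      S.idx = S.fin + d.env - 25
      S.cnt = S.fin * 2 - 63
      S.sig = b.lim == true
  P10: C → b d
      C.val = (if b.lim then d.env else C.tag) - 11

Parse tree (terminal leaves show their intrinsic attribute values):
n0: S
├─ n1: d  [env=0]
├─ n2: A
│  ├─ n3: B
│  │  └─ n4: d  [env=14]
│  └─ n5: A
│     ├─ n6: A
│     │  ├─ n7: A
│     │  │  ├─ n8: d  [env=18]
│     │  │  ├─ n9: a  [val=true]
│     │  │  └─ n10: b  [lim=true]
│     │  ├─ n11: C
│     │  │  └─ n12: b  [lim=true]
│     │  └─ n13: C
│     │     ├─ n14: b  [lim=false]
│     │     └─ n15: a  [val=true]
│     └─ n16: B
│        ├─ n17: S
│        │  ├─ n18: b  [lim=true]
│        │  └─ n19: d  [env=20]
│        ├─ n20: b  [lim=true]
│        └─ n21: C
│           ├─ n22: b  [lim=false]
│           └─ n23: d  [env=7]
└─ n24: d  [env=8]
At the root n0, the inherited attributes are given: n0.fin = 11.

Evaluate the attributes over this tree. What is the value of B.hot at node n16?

true

1. n0.fin = 11  [given at root]
2. n1.env = 0  [terminal]
3. n3.hot = false  [false]
4. n4.env = 14  [terminal]
5. n3.live = 2  [2]
6. n8.env = 18  [terminal]
7. n9.val = true  [terminal]
8. n10.lim = true  [terminal]
9. n7.sig = 21  [d.env * -2 + 57]
10. n7.cnt = false  [false]
11. n11.tag = 18  [A₁.sig - 3]
12. n11.off = true  [A₁.sig > 20]
13. n12.lim = true  [terminal]
14. n11.val = 2  [C.tag - 16]
15. n13.tag = 19  [A₁.sig - 2]
16. n13.off = true  [C₀.val == 2]
17. n14.lim = false  [terminal]
18. n15.val = true  [terminal]
19. n13.val = -1  [C.tag - 20]
20. n6.sig = -6  [C₀.val + A₁.sig - 29]
21. n6.cnt = true  [true]
22. n16.hot = true  [A₁.sig > -7]
23. n17.fin = 30  [30]
24. n18.lim = true  [terminal]
25. n19.env = 20  [terminal]
26. n17.idx = 25  [S.fin + d.env - 25]
27. n17.cnt = -3  [S.fin * 2 - 63]
28. n17.sig = true  [b.lim == true]
29. n20.lim = true  [terminal]
30. n21.tag = 18  [S.idx - 7]
31. n21.off = false  [false]
32. n22.lim = false  [terminal]
33. n23.env = 7  [terminal]
34. n21.val = 7  [(if b.lim then d.env else C.tag) - 11]
35. n16.live = 29  [(if b.lim then C.val else S.cnt) + 22]
36. n5.sig = 19  [19]
37. n5.cnt = false  [not A₁.cnt]
38. n2.sig = -3  [A₁.sig - 22]
39. n2.cnt = false  [A₁.cnt == true]
40. n24.env = 8  [terminal]
41. n0.idx = 11  [d₀.env + 11]
42. n0.cnt = 21  [(if A.cnt then S.fin else d₀.env) + 21]
43. n0.sig = false  [A.cnt == true]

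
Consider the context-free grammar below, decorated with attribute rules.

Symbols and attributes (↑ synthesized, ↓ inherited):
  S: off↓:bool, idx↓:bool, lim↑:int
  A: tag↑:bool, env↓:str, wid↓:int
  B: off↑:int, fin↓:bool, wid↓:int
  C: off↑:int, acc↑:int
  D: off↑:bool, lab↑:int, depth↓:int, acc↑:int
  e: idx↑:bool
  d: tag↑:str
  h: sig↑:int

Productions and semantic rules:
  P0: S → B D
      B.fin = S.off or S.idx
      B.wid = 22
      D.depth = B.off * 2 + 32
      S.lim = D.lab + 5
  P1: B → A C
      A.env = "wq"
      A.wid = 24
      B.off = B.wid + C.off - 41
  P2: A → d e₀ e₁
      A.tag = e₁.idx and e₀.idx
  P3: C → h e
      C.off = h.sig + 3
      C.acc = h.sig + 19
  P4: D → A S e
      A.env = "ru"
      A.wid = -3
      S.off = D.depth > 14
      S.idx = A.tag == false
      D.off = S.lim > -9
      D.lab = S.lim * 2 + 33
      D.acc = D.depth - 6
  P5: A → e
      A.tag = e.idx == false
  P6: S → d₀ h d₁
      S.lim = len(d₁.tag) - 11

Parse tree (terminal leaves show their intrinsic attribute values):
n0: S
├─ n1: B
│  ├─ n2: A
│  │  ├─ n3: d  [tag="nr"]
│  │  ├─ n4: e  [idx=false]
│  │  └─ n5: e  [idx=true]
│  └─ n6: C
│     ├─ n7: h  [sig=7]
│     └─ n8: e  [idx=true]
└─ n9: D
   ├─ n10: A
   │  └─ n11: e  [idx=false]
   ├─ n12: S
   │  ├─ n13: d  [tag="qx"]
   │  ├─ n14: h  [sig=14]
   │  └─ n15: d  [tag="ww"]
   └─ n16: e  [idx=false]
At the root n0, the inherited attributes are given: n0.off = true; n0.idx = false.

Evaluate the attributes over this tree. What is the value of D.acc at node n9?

8

1. n0.off = true  [given at root]
2. n0.idx = false  [given at root]
3. n1.fin = true  [S.off or S.idx]
4. n1.wid = 22  [22]
5. n2.env = "wq"  ["wq"]
6. n2.wid = 24  [24]
7. n3.tag = "nr"  [terminal]
8. n4.idx = false  [terminal]
9. n5.idx = true  [terminal]
10. n2.tag = false  [e₁.idx and e₀.idx]
11. n7.sig = 7  [terminal]
12. n8.idx = true  [terminal]
13. n6.off = 10  [h.sig + 3]
14. n6.acc = 26  [h.sig + 19]
15. n1.off = -9  [B.wid + C.off - 41]
16. n9.depth = 14  [B.off * 2 + 32]
17. n10.env = "ru"  ["ru"]
18. n10.wid = -3  [-3]
19. n11.idx = false  [terminal]
20. n10.tag = true  [e.idx == false]
21. n12.off = false  [D.depth > 14]
22. n12.idx = false  [A.tag == false]
23. n13.tag = "qx"  [terminal]
24. n14.sig = 14  [terminal]
25. n15.tag = "ww"  [terminal]
26. n12.lim = -9  [len(d₁.tag) - 11]
27. n16.idx = false  [terminal]
28. n9.off = false  [S.lim > -9]
29. n9.lab = 15  [S.lim * 2 + 33]
30. n9.acc = 8  [D.depth - 6]
31. n0.lim = 20  [D.lab + 5]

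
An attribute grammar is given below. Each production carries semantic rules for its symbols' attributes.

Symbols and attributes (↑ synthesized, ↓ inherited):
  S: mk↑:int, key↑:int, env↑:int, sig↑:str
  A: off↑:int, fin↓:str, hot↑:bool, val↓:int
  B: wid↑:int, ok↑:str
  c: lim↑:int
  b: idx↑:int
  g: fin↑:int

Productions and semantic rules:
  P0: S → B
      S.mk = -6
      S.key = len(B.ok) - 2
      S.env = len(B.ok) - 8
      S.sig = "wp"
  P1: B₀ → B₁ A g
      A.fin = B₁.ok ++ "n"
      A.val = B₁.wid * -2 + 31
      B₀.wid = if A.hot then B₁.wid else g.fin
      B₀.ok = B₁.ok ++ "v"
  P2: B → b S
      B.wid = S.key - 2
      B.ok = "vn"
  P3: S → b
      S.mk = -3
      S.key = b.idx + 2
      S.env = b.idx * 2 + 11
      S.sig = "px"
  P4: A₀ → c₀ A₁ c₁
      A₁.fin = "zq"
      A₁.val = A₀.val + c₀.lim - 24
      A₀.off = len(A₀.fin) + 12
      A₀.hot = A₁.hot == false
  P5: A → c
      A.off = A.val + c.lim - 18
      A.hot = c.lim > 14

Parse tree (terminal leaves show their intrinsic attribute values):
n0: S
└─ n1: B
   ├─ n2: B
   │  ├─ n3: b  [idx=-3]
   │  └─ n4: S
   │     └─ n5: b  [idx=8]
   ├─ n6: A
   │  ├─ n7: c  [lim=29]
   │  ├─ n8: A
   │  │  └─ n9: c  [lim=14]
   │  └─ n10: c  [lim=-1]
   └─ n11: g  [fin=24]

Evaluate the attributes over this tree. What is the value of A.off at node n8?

16

1. n3.idx = -3  [terminal]
2. n5.idx = 8  [terminal]
3. n4.mk = -3  [-3]
4. n4.key = 10  [b.idx + 2]
5. n4.env = 27  [b.idx * 2 + 11]
6. n4.sig = "px"  ["px"]
7. n2.wid = 8  [S.key - 2]
8. n2.ok = "vn"  ["vn"]
9. n6.fin = "vnn"  [B₁.ok ++ "n"]
10. n6.val = 15  [B₁.wid * -2 + 31]
11. n7.lim = 29  [terminal]
12. n8.fin = "zq"  ["zq"]
13. n8.val = 20  [A₀.val + c₀.lim - 24]
14. n9.lim = 14  [terminal]
15. n8.off = 16  [A.val + c.lim - 18]
16. n8.hot = false  [c.lim > 14]
17. n10.lim = -1  [terminal]
18. n6.off = 15  [len(A₀.fin) + 12]
19. n6.hot = true  [A₁.hot == false]
20. n11.fin = 24  [terminal]
21. n1.wid = 8  [if A.hot then B₁.wid else g.fin]
22. n1.ok = "vnv"  [B₁.ok ++ "v"]
23. n0.mk = -6  [-6]
24. n0.key = 1  [len(B.ok) - 2]
25. n0.env = -5  [len(B.ok) - 8]
26. n0.sig = "wp"  ["wp"]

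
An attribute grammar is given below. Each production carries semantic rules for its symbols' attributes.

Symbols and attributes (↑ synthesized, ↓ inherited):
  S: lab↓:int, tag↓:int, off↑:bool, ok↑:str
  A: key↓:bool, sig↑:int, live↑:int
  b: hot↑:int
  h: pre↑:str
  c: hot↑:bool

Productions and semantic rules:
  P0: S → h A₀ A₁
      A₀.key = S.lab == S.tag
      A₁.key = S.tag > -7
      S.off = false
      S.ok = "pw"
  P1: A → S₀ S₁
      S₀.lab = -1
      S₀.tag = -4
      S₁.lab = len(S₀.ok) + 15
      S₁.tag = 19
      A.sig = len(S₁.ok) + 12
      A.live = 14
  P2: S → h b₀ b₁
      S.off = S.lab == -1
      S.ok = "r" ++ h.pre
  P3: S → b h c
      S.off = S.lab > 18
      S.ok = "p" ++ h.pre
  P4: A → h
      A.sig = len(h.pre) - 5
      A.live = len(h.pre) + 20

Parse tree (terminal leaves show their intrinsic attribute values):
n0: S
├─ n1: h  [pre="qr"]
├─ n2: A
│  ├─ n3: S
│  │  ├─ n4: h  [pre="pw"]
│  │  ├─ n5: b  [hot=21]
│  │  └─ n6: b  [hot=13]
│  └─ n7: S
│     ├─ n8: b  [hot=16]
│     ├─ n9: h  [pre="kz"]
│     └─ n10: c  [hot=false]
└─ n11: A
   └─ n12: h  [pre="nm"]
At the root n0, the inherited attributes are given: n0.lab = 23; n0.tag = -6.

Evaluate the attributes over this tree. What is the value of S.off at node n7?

1. n0.lab = 23  [given at root]
2. n0.tag = -6  [given at root]
3. n1.pre = "qr"  [terminal]
4. n2.key = false  [S.lab == S.tag]
5. n3.lab = -1  [-1]
6. n3.tag = -4  [-4]
7. n4.pre = "pw"  [terminal]
8. n5.hot = 21  [terminal]
9. n6.hot = 13  [terminal]
10. n3.off = true  [S.lab == -1]
11. n3.ok = "rpw"  ["r" ++ h.pre]
12. n7.lab = 18  [len(S₀.ok) + 15]
13. n7.tag = 19  [19]
14. n8.hot = 16  [terminal]
15. n9.pre = "kz"  [terminal]
16. n10.hot = false  [terminal]
17. n7.off = false  [S.lab > 18]
18. n7.ok = "pkz"  ["p" ++ h.pre]
19. n2.sig = 15  [len(S₁.ok) + 12]
20. n2.live = 14  [14]
21. n11.key = true  [S.tag > -7]
22. n12.pre = "nm"  [terminal]
23. n11.sig = -3  [len(h.pre) - 5]
24. n11.live = 22  [len(h.pre) + 20]
25. n0.off = false  [false]
26. n0.ok = "pw"  ["pw"]

false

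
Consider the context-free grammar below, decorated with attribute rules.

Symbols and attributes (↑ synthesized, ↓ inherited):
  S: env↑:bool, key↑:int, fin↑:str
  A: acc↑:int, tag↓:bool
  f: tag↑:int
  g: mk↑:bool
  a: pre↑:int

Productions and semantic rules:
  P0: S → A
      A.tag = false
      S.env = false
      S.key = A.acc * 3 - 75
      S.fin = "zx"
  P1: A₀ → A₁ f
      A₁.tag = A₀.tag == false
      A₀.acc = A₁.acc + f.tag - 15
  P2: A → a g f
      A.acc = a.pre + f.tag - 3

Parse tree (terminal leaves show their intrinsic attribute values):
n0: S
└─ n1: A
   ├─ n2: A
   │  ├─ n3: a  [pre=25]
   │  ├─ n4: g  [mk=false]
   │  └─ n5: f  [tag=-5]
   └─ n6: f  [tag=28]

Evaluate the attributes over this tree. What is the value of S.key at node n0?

1. n1.tag = false  [false]
2. n2.tag = true  [A₀.tag == false]
3. n3.pre = 25  [terminal]
4. n4.mk = false  [terminal]
5. n5.tag = -5  [terminal]
6. n2.acc = 17  [a.pre + f.tag - 3]
7. n6.tag = 28  [terminal]
8. n1.acc = 30  [A₁.acc + f.tag - 15]
9. n0.env = false  [false]
10. n0.key = 15  [A.acc * 3 - 75]
11. n0.fin = "zx"  ["zx"]

15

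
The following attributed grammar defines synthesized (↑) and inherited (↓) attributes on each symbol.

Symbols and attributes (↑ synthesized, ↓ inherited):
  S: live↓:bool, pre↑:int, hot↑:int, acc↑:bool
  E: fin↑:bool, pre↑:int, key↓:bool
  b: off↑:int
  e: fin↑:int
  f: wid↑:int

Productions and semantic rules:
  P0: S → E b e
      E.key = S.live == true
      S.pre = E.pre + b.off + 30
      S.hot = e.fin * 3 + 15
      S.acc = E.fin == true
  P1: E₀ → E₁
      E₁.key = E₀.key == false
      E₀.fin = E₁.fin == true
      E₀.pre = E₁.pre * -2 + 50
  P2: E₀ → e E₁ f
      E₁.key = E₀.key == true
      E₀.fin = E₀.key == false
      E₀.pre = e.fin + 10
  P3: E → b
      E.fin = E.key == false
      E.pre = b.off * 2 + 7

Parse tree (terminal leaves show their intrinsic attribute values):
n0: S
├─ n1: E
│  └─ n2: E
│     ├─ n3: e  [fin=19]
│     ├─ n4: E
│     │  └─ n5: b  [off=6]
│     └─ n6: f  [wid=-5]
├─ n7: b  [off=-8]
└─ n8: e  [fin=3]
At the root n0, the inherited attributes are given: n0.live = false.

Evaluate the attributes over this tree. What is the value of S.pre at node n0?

14

1. n0.live = false  [given at root]
2. n1.key = false  [S.live == true]
3. n2.key = true  [E₀.key == false]
4. n3.fin = 19  [terminal]
5. n4.key = true  [E₀.key == true]
6. n5.off = 6  [terminal]
7. n4.fin = false  [E.key == false]
8. n4.pre = 19  [b.off * 2 + 7]
9. n6.wid = -5  [terminal]
10. n2.fin = false  [E₀.key == false]
11. n2.pre = 29  [e.fin + 10]
12. n1.fin = false  [E₁.fin == true]
13. n1.pre = -8  [E₁.pre * -2 + 50]
14. n7.off = -8  [terminal]
15. n8.fin = 3  [terminal]
16. n0.pre = 14  [E.pre + b.off + 30]
17. n0.hot = 24  [e.fin * 3 + 15]
18. n0.acc = false  [E.fin == true]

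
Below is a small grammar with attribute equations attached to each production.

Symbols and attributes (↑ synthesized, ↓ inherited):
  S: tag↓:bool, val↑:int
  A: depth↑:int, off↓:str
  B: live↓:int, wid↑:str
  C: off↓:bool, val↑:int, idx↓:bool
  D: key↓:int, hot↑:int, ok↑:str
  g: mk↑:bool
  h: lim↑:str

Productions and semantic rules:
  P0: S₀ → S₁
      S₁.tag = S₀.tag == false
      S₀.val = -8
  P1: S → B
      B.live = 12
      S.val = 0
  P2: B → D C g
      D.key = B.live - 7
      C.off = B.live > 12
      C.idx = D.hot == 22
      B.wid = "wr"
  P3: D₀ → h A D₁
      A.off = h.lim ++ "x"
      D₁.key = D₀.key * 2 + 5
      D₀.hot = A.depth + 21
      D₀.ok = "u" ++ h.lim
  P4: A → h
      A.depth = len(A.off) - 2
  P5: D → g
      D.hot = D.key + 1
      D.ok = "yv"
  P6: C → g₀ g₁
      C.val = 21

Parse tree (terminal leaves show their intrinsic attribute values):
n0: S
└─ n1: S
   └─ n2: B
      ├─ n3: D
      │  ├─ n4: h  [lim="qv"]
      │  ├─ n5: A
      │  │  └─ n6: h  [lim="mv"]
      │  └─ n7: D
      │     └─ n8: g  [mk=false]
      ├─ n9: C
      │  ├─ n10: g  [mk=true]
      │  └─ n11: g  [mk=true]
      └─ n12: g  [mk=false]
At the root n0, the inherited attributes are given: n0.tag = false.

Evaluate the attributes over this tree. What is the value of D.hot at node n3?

1. n0.tag = false  [given at root]
2. n1.tag = true  [S₀.tag == false]
3. n2.live = 12  [12]
4. n3.key = 5  [B.live - 7]
5. n4.lim = "qv"  [terminal]
6. n5.off = "qvx"  [h.lim ++ "x"]
7. n6.lim = "mv"  [terminal]
8. n5.depth = 1  [len(A.off) - 2]
9. n7.key = 15  [D₀.key * 2 + 5]
10. n8.mk = false  [terminal]
11. n7.hot = 16  [D.key + 1]
12. n7.ok = "yv"  ["yv"]
13. n3.hot = 22  [A.depth + 21]
14. n3.ok = "uqv"  ["u" ++ h.lim]
15. n9.off = false  [B.live > 12]
16. n9.idx = true  [D.hot == 22]
17. n10.mk = true  [terminal]
18. n11.mk = true  [terminal]
19. n9.val = 21  [21]
20. n12.mk = false  [terminal]
21. n2.wid = "wr"  ["wr"]
22. n1.val = 0  [0]
23. n0.val = -8  [-8]

22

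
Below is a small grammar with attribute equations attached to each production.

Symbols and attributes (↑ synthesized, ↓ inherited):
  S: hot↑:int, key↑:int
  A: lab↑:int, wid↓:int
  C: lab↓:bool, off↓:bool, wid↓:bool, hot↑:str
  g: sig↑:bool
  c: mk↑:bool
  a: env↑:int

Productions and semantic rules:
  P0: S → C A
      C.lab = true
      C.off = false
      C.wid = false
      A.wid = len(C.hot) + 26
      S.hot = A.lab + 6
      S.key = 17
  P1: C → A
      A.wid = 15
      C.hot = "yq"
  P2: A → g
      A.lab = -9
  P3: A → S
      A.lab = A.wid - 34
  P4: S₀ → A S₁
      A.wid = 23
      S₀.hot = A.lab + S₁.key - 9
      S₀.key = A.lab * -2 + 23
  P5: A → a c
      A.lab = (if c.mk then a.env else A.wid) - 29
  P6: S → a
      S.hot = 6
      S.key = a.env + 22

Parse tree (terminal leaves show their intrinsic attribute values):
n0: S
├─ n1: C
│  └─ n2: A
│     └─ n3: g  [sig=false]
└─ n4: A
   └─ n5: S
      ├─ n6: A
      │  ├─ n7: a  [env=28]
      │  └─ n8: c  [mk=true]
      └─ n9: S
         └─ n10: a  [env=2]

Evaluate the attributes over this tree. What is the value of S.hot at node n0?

1. n1.lab = true  [true]
2. n1.off = false  [false]
3. n1.wid = false  [false]
4. n2.wid = 15  [15]
5. n3.sig = false  [terminal]
6. n2.lab = -9  [-9]
7. n1.hot = "yq"  ["yq"]
8. n4.wid = 28  [len(C.hot) + 26]
9. n6.wid = 23  [23]
10. n7.env = 28  [terminal]
11. n8.mk = true  [terminal]
12. n6.lab = -1  [(if c.mk then a.env else A.wid) - 29]
13. n10.env = 2  [terminal]
14. n9.hot = 6  [6]
15. n9.key = 24  [a.env + 22]
16. n5.hot = 14  [A.lab + S₁.key - 9]
17. n5.key = 25  [A.lab * -2 + 23]
18. n4.lab = -6  [A.wid - 34]
19. n0.hot = 0  [A.lab + 6]
20. n0.key = 17  [17]

0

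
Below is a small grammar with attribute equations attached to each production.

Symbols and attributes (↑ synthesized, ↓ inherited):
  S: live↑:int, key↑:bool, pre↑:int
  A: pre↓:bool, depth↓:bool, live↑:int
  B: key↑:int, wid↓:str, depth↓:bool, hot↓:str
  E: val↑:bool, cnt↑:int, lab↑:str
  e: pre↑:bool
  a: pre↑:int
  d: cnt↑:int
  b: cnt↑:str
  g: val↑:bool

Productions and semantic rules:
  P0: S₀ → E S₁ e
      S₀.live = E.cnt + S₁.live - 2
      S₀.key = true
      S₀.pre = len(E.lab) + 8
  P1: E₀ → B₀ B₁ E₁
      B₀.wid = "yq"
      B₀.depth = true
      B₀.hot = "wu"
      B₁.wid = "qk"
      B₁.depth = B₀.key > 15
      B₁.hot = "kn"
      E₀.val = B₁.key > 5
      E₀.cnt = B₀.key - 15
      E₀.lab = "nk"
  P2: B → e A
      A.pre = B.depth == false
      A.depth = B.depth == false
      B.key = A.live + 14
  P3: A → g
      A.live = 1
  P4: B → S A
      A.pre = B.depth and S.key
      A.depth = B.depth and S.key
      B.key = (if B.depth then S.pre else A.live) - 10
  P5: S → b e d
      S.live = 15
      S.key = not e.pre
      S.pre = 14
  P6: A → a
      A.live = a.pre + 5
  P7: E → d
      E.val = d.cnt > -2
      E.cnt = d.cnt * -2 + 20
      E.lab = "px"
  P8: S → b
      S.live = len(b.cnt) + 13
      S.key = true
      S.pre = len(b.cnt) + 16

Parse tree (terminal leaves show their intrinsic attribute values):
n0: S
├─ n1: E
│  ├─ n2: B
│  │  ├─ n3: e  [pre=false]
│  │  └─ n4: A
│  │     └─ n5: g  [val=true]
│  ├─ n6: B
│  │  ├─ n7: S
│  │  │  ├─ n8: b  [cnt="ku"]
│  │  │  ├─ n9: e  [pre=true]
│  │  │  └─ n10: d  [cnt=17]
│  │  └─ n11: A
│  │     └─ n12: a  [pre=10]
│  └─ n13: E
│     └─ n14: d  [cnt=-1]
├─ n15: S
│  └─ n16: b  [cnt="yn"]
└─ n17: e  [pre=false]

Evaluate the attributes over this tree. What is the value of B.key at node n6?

5

1. n2.wid = "yq"  ["yq"]
2. n2.depth = true  [true]
3. n2.hot = "wu"  ["wu"]
4. n3.pre = false  [terminal]
5. n4.pre = false  [B.depth == false]
6. n4.depth = false  [B.depth == false]
7. n5.val = true  [terminal]
8. n4.live = 1  [1]
9. n2.key = 15  [A.live + 14]
10. n6.wid = "qk"  ["qk"]
11. n6.depth = false  [B₀.key > 15]
12. n6.hot = "kn"  ["kn"]
13. n8.cnt = "ku"  [terminal]
14. n9.pre = true  [terminal]
15. n10.cnt = 17  [terminal]
16. n7.live = 15  [15]
17. n7.key = false  [not e.pre]
18. n7.pre = 14  [14]
19. n11.pre = false  [B.depth and S.key]
20. n11.depth = false  [B.depth and S.key]
21. n12.pre = 10  [terminal]
22. n11.live = 15  [a.pre + 5]
23. n6.key = 5  [(if B.depth then S.pre else A.live) - 10]
24. n14.cnt = -1  [terminal]
25. n13.val = true  [d.cnt > -2]
26. n13.cnt = 22  [d.cnt * -2 + 20]
27. n13.lab = "px"  ["px"]
28. n1.val = false  [B₁.key > 5]
29. n1.cnt = 0  [B₀.key - 15]
30. n1.lab = "nk"  ["nk"]
31. n16.cnt = "yn"  [terminal]
32. n15.live = 15  [len(b.cnt) + 13]
33. n15.key = true  [true]
34. n15.pre = 18  [len(b.cnt) + 16]
35. n17.pre = false  [terminal]
36. n0.live = 13  [E.cnt + S₁.live - 2]
37. n0.key = true  [true]
38. n0.pre = 10  [len(E.lab) + 8]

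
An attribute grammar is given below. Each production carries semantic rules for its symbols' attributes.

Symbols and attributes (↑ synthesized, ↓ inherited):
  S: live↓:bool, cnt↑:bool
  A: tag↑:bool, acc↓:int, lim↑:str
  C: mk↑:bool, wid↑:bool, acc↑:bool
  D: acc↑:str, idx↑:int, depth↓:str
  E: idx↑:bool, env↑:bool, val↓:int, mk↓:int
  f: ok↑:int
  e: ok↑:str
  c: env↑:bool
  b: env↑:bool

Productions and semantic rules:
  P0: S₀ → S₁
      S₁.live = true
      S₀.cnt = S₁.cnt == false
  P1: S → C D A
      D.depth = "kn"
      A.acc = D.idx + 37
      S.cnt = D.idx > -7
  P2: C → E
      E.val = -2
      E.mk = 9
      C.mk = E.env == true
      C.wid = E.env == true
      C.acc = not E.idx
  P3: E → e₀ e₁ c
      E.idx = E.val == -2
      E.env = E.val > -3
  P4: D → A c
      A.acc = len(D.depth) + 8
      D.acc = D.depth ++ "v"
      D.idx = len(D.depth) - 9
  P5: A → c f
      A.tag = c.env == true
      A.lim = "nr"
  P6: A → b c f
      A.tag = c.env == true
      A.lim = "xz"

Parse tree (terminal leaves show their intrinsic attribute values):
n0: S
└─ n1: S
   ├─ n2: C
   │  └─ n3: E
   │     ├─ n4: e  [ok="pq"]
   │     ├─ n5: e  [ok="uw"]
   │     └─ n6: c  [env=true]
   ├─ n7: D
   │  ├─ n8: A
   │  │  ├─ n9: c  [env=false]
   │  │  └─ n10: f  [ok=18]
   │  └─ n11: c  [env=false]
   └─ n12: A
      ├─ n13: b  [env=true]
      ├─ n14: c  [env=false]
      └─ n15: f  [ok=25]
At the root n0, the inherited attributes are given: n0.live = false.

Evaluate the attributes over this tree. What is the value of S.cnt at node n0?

true

1. n0.live = false  [given at root]
2. n1.live = true  [true]
3. n3.val = -2  [-2]
4. n3.mk = 9  [9]
5. n4.ok = "pq"  [terminal]
6. n5.ok = "uw"  [terminal]
7. n6.env = true  [terminal]
8. n3.idx = true  [E.val == -2]
9. n3.env = true  [E.val > -3]
10. n2.mk = true  [E.env == true]
11. n2.wid = true  [E.env == true]
12. n2.acc = false  [not E.idx]
13. n7.depth = "kn"  ["kn"]
14. n8.acc = 10  [len(D.depth) + 8]
15. n9.env = false  [terminal]
16. n10.ok = 18  [terminal]
17. n8.tag = false  [c.env == true]
18. n8.lim = "nr"  ["nr"]
19. n11.env = false  [terminal]
20. n7.acc = "knv"  [D.depth ++ "v"]
21. n7.idx = -7  [len(D.depth) - 9]
22. n12.acc = 30  [D.idx + 37]
23. n13.env = true  [terminal]
24. n14.env = false  [terminal]
25. n15.ok = 25  [terminal]
26. n12.tag = false  [c.env == true]
27. n12.lim = "xz"  ["xz"]
28. n1.cnt = false  [D.idx > -7]
29. n0.cnt = true  [S₁.cnt == false]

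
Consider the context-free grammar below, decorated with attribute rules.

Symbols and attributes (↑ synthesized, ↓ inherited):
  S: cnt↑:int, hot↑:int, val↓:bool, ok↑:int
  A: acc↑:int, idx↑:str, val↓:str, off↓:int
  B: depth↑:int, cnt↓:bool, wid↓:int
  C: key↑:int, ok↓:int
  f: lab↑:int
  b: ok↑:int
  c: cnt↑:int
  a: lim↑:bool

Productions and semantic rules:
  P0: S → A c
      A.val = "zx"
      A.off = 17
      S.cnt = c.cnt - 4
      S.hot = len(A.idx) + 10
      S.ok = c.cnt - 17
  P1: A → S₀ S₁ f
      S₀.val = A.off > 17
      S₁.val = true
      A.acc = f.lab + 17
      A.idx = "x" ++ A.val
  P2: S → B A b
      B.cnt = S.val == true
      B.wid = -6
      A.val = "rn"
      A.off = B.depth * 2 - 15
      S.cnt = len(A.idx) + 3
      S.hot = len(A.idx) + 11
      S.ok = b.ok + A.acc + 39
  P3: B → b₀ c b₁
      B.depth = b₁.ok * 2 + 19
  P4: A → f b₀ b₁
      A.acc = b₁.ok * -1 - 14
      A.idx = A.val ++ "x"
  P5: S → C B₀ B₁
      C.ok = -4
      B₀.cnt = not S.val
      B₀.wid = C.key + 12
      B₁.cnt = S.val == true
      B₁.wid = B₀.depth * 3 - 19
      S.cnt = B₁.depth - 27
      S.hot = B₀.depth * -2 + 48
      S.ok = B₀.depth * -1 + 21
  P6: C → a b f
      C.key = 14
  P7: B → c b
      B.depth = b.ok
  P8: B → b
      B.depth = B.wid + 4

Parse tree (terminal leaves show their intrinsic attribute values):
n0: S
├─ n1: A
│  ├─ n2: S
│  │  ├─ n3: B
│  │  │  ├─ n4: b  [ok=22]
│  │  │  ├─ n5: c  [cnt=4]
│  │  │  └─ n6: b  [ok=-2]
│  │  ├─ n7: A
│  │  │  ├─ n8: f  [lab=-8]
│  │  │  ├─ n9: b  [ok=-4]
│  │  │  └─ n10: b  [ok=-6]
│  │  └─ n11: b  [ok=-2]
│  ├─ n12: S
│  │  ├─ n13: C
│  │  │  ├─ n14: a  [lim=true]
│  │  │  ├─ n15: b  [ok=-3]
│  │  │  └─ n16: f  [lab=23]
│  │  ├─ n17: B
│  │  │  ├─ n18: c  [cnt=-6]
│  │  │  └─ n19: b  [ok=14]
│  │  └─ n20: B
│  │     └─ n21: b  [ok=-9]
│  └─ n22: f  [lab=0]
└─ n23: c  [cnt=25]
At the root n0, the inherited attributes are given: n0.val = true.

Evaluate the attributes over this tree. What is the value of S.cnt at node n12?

0

1. n0.val = true  [given at root]
2. n1.val = "zx"  ["zx"]
3. n1.off = 17  [17]
4. n2.val = false  [A.off > 17]
5. n3.cnt = false  [S.val == true]
6. n3.wid = -6  [-6]
7. n4.ok = 22  [terminal]
8. n5.cnt = 4  [terminal]
9. n6.ok = -2  [terminal]
10. n3.depth = 15  [b₁.ok * 2 + 19]
11. n7.val = "rn"  ["rn"]
12. n7.off = 15  [B.depth * 2 - 15]
13. n8.lab = -8  [terminal]
14. n9.ok = -4  [terminal]
15. n10.ok = -6  [terminal]
16. n7.acc = -8  [b₁.ok * -1 - 14]
17. n7.idx = "rnx"  [A.val ++ "x"]
18. n11.ok = -2  [terminal]
19. n2.cnt = 6  [len(A.idx) + 3]
20. n2.hot = 14  [len(A.idx) + 11]
21. n2.ok = 29  [b.ok + A.acc + 39]
22. n12.val = true  [true]
23. n13.ok = -4  [-4]
24. n14.lim = true  [terminal]
25. n15.ok = -3  [terminal]
26. n16.lab = 23  [terminal]
27. n13.key = 14  [14]
28. n17.cnt = false  [not S.val]
29. n17.wid = 26  [C.key + 12]
30. n18.cnt = -6  [terminal]
31. n19.ok = 14  [terminal]
32. n17.depth = 14  [b.ok]
33. n20.cnt = true  [S.val == true]
34. n20.wid = 23  [B₀.depth * 3 - 19]
35. n21.ok = -9  [terminal]
36. n20.depth = 27  [B.wid + 4]
37. n12.cnt = 0  [B₁.depth - 27]
38. n12.hot = 20  [B₀.depth * -2 + 48]
39. n12.ok = 7  [B₀.depth * -1 + 21]
40. n22.lab = 0  [terminal]
41. n1.acc = 17  [f.lab + 17]
42. n1.idx = "xzx"  ["x" ++ A.val]
43. n23.cnt = 25  [terminal]
44. n0.cnt = 21  [c.cnt - 4]
45. n0.hot = 13  [len(A.idx) + 10]
46. n0.ok = 8  [c.cnt - 17]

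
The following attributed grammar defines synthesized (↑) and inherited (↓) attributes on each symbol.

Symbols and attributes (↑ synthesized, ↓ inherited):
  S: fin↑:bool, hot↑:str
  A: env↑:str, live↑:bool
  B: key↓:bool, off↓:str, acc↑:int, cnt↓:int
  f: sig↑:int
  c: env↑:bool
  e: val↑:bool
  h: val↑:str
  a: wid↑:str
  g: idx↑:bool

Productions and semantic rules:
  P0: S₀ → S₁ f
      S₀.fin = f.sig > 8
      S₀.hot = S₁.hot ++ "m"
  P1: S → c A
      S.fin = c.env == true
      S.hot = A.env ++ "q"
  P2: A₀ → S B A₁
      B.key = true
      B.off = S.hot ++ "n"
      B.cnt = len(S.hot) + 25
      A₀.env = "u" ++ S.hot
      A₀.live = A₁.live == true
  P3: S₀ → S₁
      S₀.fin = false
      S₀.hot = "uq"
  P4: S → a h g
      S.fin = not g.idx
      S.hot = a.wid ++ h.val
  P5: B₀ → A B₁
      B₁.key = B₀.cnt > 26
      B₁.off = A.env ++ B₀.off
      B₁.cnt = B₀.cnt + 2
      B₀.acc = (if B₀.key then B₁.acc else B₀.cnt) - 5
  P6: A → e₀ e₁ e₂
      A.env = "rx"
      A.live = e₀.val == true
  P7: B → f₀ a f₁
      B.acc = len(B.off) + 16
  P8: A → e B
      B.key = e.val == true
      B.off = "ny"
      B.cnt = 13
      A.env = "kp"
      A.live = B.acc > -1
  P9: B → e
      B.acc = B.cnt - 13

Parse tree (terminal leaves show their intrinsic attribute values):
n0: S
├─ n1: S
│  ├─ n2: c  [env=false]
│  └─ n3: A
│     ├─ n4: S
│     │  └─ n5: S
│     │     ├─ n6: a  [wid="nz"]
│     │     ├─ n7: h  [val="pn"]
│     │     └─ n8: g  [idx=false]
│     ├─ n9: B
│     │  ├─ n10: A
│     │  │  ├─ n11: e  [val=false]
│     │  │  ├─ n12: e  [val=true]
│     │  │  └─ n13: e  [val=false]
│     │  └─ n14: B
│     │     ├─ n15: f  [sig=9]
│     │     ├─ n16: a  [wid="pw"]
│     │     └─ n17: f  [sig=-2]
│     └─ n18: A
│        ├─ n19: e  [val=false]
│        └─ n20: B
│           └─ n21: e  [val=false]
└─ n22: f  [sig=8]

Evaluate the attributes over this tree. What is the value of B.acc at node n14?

1. n2.env = false  [terminal]
2. n6.wid = "nz"  [terminal]
3. n7.val = "pn"  [terminal]
4. n8.idx = false  [terminal]
5. n5.fin = true  [not g.idx]
6. n5.hot = "nzpn"  [a.wid ++ h.val]
7. n4.fin = false  [false]
8. n4.hot = "uq"  ["uq"]
9. n9.key = true  [true]
10. n9.off = "uqn"  [S.hot ++ "n"]
11. n9.cnt = 27  [len(S.hot) + 25]
12. n11.val = false  [terminal]
13. n12.val = true  [terminal]
14. n13.val = false  [terminal]
15. n10.env = "rx"  ["rx"]
16. n10.live = false  [e₀.val == true]
17. n14.key = true  [B₀.cnt > 26]
18. n14.off = "rxuqn"  [A.env ++ B₀.off]
19. n14.cnt = 29  [B₀.cnt + 2]
20. n15.sig = 9  [terminal]
21. n16.wid = "pw"  [terminal]
22. n17.sig = -2  [terminal]
23. n14.acc = 21  [len(B.off) + 16]
24. n9.acc = 16  [(if B₀.key then B₁.acc else B₀.cnt) - 5]
25. n19.val = false  [terminal]
26. n20.key = false  [e.val == true]
27. n20.off = "ny"  ["ny"]
28. n20.cnt = 13  [13]
29. n21.val = false  [terminal]
30. n20.acc = 0  [B.cnt - 13]
31. n18.env = "kp"  ["kp"]
32. n18.live = true  [B.acc > -1]
33. n3.env = "uuq"  ["u" ++ S.hot]
34. n3.live = true  [A₁.live == true]
35. n1.fin = false  [c.env == true]
36. n1.hot = "uuqq"  [A.env ++ "q"]
37. n22.sig = 8  [terminal]
38. n0.fin = false  [f.sig > 8]
39. n0.hot = "uuqqm"  [S₁.hot ++ "m"]

21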